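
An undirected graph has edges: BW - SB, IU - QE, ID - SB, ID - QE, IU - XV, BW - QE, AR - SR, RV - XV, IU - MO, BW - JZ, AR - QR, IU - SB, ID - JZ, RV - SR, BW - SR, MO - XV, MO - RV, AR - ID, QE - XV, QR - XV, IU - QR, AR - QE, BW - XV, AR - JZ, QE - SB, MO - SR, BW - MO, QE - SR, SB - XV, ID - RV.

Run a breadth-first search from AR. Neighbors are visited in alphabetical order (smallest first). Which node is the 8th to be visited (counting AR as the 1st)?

Visit AR; enqueue ID, JZ, QE, QR, SR → queue [ID, JZ, QE, QR, SR]
Visit ID; enqueue RV, SB → queue [JZ, QE, QR, SR, RV, SB]
Visit JZ; enqueue BW → queue [QE, QR, SR, RV, SB, BW]
Visit QE; enqueue IU, XV → queue [QR, SR, RV, SB, BW, IU, XV]
Visit QR → queue [SR, RV, SB, BW, IU, XV]
Visit SR; enqueue MO → queue [RV, SB, BW, IU, XV, MO]
Visit RV → queue [SB, BW, IU, XV, MO]
Visit SB → queue [BW, IU, XV, MO]
Visit BW → queue [IU, XV, MO]
Visit IU → queue [XV, MO]
Visit XV → queue [MO]
Visit MO → queue []

Visit order: AR, ID, JZ, QE, QR, SR, RV, SB, BW, IU, XV, MO

SB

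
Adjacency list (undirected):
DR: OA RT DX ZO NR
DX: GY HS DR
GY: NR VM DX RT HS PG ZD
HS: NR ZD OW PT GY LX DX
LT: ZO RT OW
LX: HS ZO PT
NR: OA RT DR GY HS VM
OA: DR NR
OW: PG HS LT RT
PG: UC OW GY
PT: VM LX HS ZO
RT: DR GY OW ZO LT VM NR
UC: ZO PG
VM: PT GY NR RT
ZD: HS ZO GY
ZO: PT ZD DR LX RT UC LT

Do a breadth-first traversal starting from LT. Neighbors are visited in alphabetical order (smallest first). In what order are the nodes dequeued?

LT -> OW -> RT -> ZO -> HS -> PG -> DR -> GY -> NR -> VM -> LX -> PT -> UC -> ZD -> DX -> OA

Visit LT; enqueue OW, RT, ZO → queue [OW, RT, ZO]
Visit OW; enqueue HS, PG → queue [RT, ZO, HS, PG]
Visit RT; enqueue DR, GY, NR, VM → queue [ZO, HS, PG, DR, GY, NR, VM]
Visit ZO; enqueue LX, PT, UC, ZD → queue [HS, PG, DR, GY, NR, VM, LX, PT, UC, ZD]
Visit HS; enqueue DX → queue [PG, DR, GY, NR, VM, LX, PT, UC, ZD, DX]
Visit PG → queue [DR, GY, NR, VM, LX, PT, UC, ZD, DX]
Visit DR; enqueue OA → queue [GY, NR, VM, LX, PT, UC, ZD, DX, OA]
Visit GY → queue [NR, VM, LX, PT, UC, ZD, DX, OA]
Visit NR → queue [VM, LX, PT, UC, ZD, DX, OA]
Visit VM → queue [LX, PT, UC, ZD, DX, OA]
Visit LX → queue [PT, UC, ZD, DX, OA]
Visit PT → queue [UC, ZD, DX, OA]
Visit UC → queue [ZD, DX, OA]
Visit ZD → queue [DX, OA]
Visit DX → queue [OA]
Visit OA → queue []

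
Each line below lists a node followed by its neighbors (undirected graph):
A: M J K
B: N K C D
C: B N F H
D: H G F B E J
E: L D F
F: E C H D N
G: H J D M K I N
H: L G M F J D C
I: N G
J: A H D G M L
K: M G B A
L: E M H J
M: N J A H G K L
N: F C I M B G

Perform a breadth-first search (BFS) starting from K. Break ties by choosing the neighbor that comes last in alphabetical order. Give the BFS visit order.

Visit K; enqueue M, G, B, A → queue [M, G, B, A]
Visit M; enqueue N, L, J, H → queue [G, B, A, N, L, J, H]
Visit G; enqueue I, D → queue [B, A, N, L, J, H, I, D]
Visit B; enqueue C → queue [A, N, L, J, H, I, D, C]
Visit A → queue [N, L, J, H, I, D, C]
Visit N; enqueue F → queue [L, J, H, I, D, C, F]
Visit L; enqueue E → queue [J, H, I, D, C, F, E]
Visit J → queue [H, I, D, C, F, E]
Visit H → queue [I, D, C, F, E]
Visit I → queue [D, C, F, E]
Visit D → queue [C, F, E]
Visit C → queue [F, E]
Visit F → queue [E]
Visit E → queue []

K → M → G → B → A → N → L → J → H → I → D → C → F → E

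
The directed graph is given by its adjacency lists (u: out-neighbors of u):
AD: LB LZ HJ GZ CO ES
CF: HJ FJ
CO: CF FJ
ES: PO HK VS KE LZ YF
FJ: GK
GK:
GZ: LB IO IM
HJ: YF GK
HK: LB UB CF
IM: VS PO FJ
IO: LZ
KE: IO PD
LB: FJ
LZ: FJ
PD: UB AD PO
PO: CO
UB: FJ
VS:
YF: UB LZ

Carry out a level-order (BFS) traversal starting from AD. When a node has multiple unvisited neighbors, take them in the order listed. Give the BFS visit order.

Visit AD; enqueue LB, LZ, HJ, GZ, CO, ES → queue [LB, LZ, HJ, GZ, CO, ES]
Visit LB; enqueue FJ → queue [LZ, HJ, GZ, CO, ES, FJ]
Visit LZ → queue [HJ, GZ, CO, ES, FJ]
Visit HJ; enqueue YF, GK → queue [GZ, CO, ES, FJ, YF, GK]
Visit GZ; enqueue IO, IM → queue [CO, ES, FJ, YF, GK, IO, IM]
Visit CO; enqueue CF → queue [ES, FJ, YF, GK, IO, IM, CF]
Visit ES; enqueue PO, HK, VS, KE → queue [FJ, YF, GK, IO, IM, CF, PO, HK, VS, KE]
Visit FJ → queue [YF, GK, IO, IM, CF, PO, HK, VS, KE]
Visit YF; enqueue UB → queue [GK, IO, IM, CF, PO, HK, VS, KE, UB]
Visit GK → queue [IO, IM, CF, PO, HK, VS, KE, UB]
Visit IO → queue [IM, CF, PO, HK, VS, KE, UB]
Visit IM → queue [CF, PO, HK, VS, KE, UB]
Visit CF → queue [PO, HK, VS, KE, UB]
Visit PO → queue [HK, VS, KE, UB]
Visit HK → queue [VS, KE, UB]
Visit VS → queue [KE, UB]
Visit KE; enqueue PD → queue [UB, PD]
Visit UB → queue [PD]
Visit PD → queue []

AD, LB, LZ, HJ, GZ, CO, ES, FJ, YF, GK, IO, IM, CF, PO, HK, VS, KE, UB, PD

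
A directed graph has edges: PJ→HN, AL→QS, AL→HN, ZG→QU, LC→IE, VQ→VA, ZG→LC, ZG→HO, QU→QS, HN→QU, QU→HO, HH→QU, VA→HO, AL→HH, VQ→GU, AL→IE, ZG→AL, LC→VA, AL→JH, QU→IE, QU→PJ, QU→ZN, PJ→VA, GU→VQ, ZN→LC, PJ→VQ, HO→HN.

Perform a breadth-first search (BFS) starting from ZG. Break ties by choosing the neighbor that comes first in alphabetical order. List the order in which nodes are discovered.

ZG -> AL -> HO -> LC -> QU -> HH -> HN -> IE -> JH -> QS -> VA -> PJ -> ZN -> VQ -> GU

Visit ZG; enqueue AL, HO, LC, QU → queue [AL, HO, LC, QU]
Visit AL; enqueue HH, HN, IE, JH, QS → queue [HO, LC, QU, HH, HN, IE, JH, QS]
Visit HO → queue [LC, QU, HH, HN, IE, JH, QS]
Visit LC; enqueue VA → queue [QU, HH, HN, IE, JH, QS, VA]
Visit QU; enqueue PJ, ZN → queue [HH, HN, IE, JH, QS, VA, PJ, ZN]
Visit HH → queue [HN, IE, JH, QS, VA, PJ, ZN]
Visit HN → queue [IE, JH, QS, VA, PJ, ZN]
Visit IE → queue [JH, QS, VA, PJ, ZN]
Visit JH → queue [QS, VA, PJ, ZN]
Visit QS → queue [VA, PJ, ZN]
Visit VA → queue [PJ, ZN]
Visit PJ; enqueue VQ → queue [ZN, VQ]
Visit ZN → queue [VQ]
Visit VQ; enqueue GU → queue [GU]
Visit GU → queue []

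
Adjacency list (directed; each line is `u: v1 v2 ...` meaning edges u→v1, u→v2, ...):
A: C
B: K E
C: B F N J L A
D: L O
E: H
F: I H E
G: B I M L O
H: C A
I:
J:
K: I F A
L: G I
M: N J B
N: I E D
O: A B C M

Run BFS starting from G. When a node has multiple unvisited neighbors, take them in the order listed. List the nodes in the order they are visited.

Visit G; enqueue B, I, M, L, O → queue [B, I, M, L, O]
Visit B; enqueue K, E → queue [I, M, L, O, K, E]
Visit I → queue [M, L, O, K, E]
Visit M; enqueue N, J → queue [L, O, K, E, N, J]
Visit L → queue [O, K, E, N, J]
Visit O; enqueue A, C → queue [K, E, N, J, A, C]
Visit K; enqueue F → queue [E, N, J, A, C, F]
Visit E; enqueue H → queue [N, J, A, C, F, H]
Visit N; enqueue D → queue [J, A, C, F, H, D]
Visit J → queue [A, C, F, H, D]
Visit A → queue [C, F, H, D]
Visit C → queue [F, H, D]
Visit F → queue [H, D]
Visit H → queue [D]
Visit D → queue []

G → B → I → M → L → O → K → E → N → J → A → C → F → H → D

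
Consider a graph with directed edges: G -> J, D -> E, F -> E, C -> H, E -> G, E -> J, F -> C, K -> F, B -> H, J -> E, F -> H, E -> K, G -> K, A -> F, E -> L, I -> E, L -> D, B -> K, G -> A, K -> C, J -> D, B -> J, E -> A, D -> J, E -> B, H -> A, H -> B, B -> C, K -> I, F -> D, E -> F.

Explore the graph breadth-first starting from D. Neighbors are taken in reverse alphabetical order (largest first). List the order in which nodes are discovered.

Visit D; enqueue J, E → queue [J, E]
Visit J → queue [E]
Visit E; enqueue L, K, G, F, B, A → queue [L, K, G, F, B, A]
Visit L → queue [K, G, F, B, A]
Visit K; enqueue I, C → queue [G, F, B, A, I, C]
Visit G → queue [F, B, A, I, C]
Visit F; enqueue H → queue [B, A, I, C, H]
Visit B → queue [A, I, C, H]
Visit A → queue [I, C, H]
Visit I → queue [C, H]
Visit C → queue [H]
Visit H → queue []

D -> J -> E -> L -> K -> G -> F -> B -> A -> I -> C -> H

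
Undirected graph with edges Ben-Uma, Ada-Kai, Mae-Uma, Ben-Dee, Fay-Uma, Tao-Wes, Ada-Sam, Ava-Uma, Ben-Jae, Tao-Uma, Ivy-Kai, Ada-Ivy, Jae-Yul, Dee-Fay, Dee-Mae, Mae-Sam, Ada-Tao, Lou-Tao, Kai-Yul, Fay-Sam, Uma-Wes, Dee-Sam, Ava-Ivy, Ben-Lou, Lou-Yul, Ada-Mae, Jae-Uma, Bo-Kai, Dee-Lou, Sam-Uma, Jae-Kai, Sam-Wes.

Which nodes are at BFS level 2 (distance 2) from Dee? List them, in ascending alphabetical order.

Ada, Jae, Tao, Uma, Wes, Yul

Level 0: Dee
Level 1: Ben, Fay, Lou, Mae, Sam
Level 2: Ada, Jae, Tao, Uma, Wes, Yul
Level 3: Ava, Ivy, Kai
Level 4: Bo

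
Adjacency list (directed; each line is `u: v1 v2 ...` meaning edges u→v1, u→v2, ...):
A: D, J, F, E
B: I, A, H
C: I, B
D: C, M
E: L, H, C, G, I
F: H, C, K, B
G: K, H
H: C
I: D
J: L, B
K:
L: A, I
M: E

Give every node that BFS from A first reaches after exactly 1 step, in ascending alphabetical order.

Level 0: A
Level 1: D, E, F, J
Level 2: B, C, G, H, I, K, L, M

D, E, F, J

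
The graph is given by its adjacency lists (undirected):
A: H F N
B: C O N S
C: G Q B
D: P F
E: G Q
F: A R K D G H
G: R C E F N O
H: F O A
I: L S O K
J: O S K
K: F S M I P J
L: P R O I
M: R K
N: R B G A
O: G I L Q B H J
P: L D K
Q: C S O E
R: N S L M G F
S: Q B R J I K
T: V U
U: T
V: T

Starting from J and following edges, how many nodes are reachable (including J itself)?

BFS from J visits: J, S, O, K, R, Q, I, B, L, H, G, P, M, F, N, E, C, A, D
Reachable nodes: 19 of 22 total.

19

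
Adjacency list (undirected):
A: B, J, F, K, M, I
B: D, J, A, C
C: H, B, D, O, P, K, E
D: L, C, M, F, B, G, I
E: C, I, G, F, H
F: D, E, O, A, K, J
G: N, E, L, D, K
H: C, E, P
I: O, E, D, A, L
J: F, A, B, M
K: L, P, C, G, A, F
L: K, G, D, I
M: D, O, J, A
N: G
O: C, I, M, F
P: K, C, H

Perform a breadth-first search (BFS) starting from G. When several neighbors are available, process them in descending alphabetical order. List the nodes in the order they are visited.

Visit G; enqueue N, L, K, E, D → queue [N, L, K, E, D]
Visit N → queue [L, K, E, D]
Visit L; enqueue I → queue [K, E, D, I]
Visit K; enqueue P, F, C, A → queue [E, D, I, P, F, C, A]
Visit E; enqueue H → queue [D, I, P, F, C, A, H]
Visit D; enqueue M, B → queue [I, P, F, C, A, H, M, B]
Visit I; enqueue O → queue [P, F, C, A, H, M, B, O]
Visit P → queue [F, C, A, H, M, B, O]
Visit F; enqueue J → queue [C, A, H, M, B, O, J]
Visit C → queue [A, H, M, B, O, J]
Visit A → queue [H, M, B, O, J]
Visit H → queue [M, B, O, J]
Visit M → queue [B, O, J]
Visit B → queue [O, J]
Visit O → queue [J]
Visit J → queue []

G N L K E D I P F C A H M B O J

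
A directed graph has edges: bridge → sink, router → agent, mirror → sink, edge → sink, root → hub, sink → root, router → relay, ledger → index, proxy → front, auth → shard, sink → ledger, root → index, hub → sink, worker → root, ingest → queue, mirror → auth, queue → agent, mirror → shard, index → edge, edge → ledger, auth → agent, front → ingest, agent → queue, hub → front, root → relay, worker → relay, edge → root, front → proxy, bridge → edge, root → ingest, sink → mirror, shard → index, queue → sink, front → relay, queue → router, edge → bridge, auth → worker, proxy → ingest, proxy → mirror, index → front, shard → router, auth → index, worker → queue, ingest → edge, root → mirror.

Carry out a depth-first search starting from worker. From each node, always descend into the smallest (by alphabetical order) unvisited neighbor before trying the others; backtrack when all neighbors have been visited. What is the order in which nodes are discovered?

worker, queue, agent, router, relay, sink, ledger, index, edge, bridge, root, hub, front, ingest, proxy, mirror, auth, shard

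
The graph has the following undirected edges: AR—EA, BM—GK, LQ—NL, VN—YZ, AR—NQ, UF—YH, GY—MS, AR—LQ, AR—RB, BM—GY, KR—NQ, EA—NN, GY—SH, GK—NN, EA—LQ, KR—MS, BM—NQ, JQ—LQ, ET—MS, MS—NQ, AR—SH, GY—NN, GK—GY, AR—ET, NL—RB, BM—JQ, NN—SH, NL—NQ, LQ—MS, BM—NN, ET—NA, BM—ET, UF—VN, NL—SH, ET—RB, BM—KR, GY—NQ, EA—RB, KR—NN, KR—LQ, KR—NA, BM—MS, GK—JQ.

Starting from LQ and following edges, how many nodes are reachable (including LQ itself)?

BFS from LQ visits: LQ, NL, MS, KR, JQ, EA, AR, SH, RB, NQ, GY, ET, BM, NN, NA, GK
Reachable nodes: 16 of 20 total.

16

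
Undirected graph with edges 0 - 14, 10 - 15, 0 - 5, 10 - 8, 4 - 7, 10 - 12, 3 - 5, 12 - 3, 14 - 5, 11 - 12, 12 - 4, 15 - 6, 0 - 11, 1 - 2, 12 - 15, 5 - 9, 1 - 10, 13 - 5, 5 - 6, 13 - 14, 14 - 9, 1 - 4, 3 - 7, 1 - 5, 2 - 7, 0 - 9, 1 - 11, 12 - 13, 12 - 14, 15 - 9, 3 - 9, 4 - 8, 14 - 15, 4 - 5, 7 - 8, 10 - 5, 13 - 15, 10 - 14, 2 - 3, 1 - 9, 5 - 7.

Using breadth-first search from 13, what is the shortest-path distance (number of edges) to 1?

2

Level 0: 13
Level 1: 5, 12, 14, 15
Level 2: 0, 1, 3, 4, 6, 7, 9, 10, 11
Level 3: 2, 8
1 first appears at level 2.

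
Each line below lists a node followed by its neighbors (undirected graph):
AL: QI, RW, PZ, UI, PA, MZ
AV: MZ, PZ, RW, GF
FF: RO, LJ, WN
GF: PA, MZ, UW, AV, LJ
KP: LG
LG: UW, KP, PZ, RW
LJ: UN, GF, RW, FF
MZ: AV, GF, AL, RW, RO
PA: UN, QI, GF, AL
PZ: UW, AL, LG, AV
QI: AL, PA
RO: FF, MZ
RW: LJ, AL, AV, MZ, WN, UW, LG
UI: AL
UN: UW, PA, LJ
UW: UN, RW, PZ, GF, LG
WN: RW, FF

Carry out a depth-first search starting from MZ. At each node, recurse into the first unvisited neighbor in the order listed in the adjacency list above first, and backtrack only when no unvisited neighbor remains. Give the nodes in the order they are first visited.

MZ, AV, PZ, UW, UN, PA, QI, AL, RW, LJ, GF, FF, RO, WN, LG, KP, UI

Visit MZ
MZ → AV
AV → PZ
PZ → UW
UW → UN
UN → PA
PA → QI
QI → AL
AL → RW
RW → LJ
LJ → GF
LJ → FF
FF → RO
FF → WN
RW → LG
LG → KP
AL → UI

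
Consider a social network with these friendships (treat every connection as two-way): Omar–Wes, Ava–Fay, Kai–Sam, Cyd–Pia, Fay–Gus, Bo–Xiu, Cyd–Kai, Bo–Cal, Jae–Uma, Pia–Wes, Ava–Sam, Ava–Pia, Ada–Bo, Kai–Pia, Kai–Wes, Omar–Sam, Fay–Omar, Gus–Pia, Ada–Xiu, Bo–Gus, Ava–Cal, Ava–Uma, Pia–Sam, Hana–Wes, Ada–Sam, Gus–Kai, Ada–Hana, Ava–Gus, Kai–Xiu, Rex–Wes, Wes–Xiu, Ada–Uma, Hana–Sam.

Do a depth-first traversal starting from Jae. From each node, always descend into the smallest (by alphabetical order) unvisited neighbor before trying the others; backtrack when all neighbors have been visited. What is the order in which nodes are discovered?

Jae → Uma → Ada → Bo → Cal → Ava → Fay → Gus → Kai → Cyd → Pia → Sam → Hana → Wes → Omar → Rex → Xiu

Visit Jae
Jae → Uma
Uma → Ada
Ada → Bo
Bo → Cal
Cal → Ava
Ava → Fay
Fay → Gus
Gus → Kai
Kai → Cyd
Cyd → Pia
Pia → Sam
Sam → Hana
Hana → Wes
Wes → Omar
Wes → Rex
Wes → Xiu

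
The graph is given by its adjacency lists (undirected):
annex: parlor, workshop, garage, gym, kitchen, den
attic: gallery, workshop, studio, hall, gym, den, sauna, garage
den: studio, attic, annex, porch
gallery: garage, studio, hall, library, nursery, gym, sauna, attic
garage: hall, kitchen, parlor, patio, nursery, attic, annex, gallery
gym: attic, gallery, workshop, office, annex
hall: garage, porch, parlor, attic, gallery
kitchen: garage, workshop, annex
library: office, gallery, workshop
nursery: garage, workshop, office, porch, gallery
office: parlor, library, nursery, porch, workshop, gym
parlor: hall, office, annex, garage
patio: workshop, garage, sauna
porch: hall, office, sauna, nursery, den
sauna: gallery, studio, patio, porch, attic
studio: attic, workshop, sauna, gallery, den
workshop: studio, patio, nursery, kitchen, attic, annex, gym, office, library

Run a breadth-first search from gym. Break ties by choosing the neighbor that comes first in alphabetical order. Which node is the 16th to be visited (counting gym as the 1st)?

porch

Visit gym; enqueue annex, attic, gallery, office, workshop → queue [annex, attic, gallery, office, workshop]
Visit annex; enqueue den, garage, kitchen, parlor → queue [attic, gallery, office, workshop, den, garage, kitchen, parlor]
Visit attic; enqueue hall, sauna, studio → queue [gallery, office, workshop, den, garage, kitchen, parlor, hall, sauna, studio]
Visit gallery; enqueue library, nursery → queue [office, workshop, den, garage, kitchen, parlor, hall, sauna, studio, library, nursery]
Visit office; enqueue porch → queue [workshop, den, garage, kitchen, parlor, hall, sauna, studio, library, nursery, porch]
Visit workshop; enqueue patio → queue [den, garage, kitchen, parlor, hall, sauna, studio, library, nursery, porch, patio]
Visit den → queue [garage, kitchen, parlor, hall, sauna, studio, library, nursery, porch, patio]
Visit garage → queue [kitchen, parlor, hall, sauna, studio, library, nursery, porch, patio]
Visit kitchen → queue [parlor, hall, sauna, studio, library, nursery, porch, patio]
Visit parlor → queue [hall, sauna, studio, library, nursery, porch, patio]
Visit hall → queue [sauna, studio, library, nursery, porch, patio]
Visit sauna → queue [studio, library, nursery, porch, patio]
Visit studio → queue [library, nursery, porch, patio]
Visit library → queue [nursery, porch, patio]
Visit nursery → queue [porch, patio]
Visit porch → queue [patio]
Visit patio → queue []

Visit order: gym, annex, attic, gallery, office, workshop, den, garage, kitchen, parlor, hall, sauna, studio, library, nursery, porch, patio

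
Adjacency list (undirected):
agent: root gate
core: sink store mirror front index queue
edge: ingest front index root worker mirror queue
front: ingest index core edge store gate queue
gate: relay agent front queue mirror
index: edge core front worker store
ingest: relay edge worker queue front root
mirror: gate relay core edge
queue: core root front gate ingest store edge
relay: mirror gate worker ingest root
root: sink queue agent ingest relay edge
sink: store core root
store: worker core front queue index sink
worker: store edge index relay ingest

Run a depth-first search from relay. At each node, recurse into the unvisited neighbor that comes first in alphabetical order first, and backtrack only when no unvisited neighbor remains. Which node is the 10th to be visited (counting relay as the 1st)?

Visit relay
relay → gate
gate → agent
agent → root
root → edge
edge → front
front → core
core → index
index → store
store → queue
queue → ingest
ingest → worker
store → sink
core → mirror

Visit order: relay, gate, agent, root, edge, front, core, index, store, queue, ingest, worker, sink, mirror

queue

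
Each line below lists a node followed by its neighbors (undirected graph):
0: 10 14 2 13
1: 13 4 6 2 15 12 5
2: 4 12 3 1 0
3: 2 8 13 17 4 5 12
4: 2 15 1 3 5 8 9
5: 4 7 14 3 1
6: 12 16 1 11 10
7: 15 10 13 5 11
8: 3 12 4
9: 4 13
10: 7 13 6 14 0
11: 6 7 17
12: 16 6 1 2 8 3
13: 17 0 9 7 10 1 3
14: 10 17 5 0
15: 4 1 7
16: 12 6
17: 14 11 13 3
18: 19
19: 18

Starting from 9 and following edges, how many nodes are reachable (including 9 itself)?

BFS from 9 visits: 9, 4, 13, 2, 15, 1, 3, 5, 8, 17, 0, 7, 10, 12, 6, 14, 11, 16
Reachable nodes: 18 of 20 total.

18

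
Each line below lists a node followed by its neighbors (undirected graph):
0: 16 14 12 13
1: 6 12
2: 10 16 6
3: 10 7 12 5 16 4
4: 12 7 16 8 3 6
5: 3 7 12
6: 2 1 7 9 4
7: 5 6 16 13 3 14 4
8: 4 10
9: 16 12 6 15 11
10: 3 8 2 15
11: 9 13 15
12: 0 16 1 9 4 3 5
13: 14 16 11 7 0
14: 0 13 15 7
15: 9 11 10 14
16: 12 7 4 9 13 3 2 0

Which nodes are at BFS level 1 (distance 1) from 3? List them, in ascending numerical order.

4, 5, 7, 10, 12, 16

Level 0: 3
Level 1: 4, 5, 7, 10, 12, 16
Level 2: 0, 1, 2, 6, 8, 9, 13, 14, 15
Level 3: 11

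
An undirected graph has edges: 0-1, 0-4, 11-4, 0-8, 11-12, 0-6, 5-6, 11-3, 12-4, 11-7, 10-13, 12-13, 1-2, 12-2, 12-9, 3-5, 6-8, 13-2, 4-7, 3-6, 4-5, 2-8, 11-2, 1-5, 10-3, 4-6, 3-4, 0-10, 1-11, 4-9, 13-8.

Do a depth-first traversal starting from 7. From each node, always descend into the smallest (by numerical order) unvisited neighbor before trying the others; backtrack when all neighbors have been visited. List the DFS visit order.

Visit 7
7 → 4
4 → 0
0 → 1
1 → 2
2 → 8
8 → 6
6 → 3
3 → 5
3 → 10
10 → 13
13 → 12
12 → 9
12 → 11

7 → 4 → 0 → 1 → 2 → 8 → 6 → 3 → 5 → 10 → 13 → 12 → 9 → 11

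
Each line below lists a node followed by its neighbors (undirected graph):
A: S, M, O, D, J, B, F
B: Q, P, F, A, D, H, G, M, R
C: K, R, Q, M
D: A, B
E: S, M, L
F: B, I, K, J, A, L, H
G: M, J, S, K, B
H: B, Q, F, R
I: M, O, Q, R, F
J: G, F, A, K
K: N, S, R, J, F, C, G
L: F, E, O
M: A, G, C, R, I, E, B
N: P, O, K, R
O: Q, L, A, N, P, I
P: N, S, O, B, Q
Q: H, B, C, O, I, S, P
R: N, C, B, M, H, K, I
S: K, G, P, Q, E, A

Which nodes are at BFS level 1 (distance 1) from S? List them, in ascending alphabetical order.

Level 0: S
Level 1: A, E, G, K, P, Q
Level 2: B, C, D, F, H, I, J, L, M, N, O, R

A, E, G, K, P, Q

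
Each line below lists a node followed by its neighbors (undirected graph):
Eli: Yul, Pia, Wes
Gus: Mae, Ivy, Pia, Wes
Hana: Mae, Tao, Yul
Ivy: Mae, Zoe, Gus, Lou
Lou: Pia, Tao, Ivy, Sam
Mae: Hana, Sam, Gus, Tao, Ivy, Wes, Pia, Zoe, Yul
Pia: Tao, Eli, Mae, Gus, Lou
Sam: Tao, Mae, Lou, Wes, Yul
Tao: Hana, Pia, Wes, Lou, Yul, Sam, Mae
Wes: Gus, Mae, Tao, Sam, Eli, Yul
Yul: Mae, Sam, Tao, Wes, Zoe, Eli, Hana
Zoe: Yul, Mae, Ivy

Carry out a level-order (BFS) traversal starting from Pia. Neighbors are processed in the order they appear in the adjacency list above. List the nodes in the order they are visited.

Visit Pia; enqueue Tao, Eli, Mae, Gus, Lou → queue [Tao, Eli, Mae, Gus, Lou]
Visit Tao; enqueue Hana, Wes, Yul, Sam → queue [Eli, Mae, Gus, Lou, Hana, Wes, Yul, Sam]
Visit Eli → queue [Mae, Gus, Lou, Hana, Wes, Yul, Sam]
Visit Mae; enqueue Ivy, Zoe → queue [Gus, Lou, Hana, Wes, Yul, Sam, Ivy, Zoe]
Visit Gus → queue [Lou, Hana, Wes, Yul, Sam, Ivy, Zoe]
Visit Lou → queue [Hana, Wes, Yul, Sam, Ivy, Zoe]
Visit Hana → queue [Wes, Yul, Sam, Ivy, Zoe]
Visit Wes → queue [Yul, Sam, Ivy, Zoe]
Visit Yul → queue [Sam, Ivy, Zoe]
Visit Sam → queue [Ivy, Zoe]
Visit Ivy → queue [Zoe]
Visit Zoe → queue []

Pia → Tao → Eli → Mae → Gus → Lou → Hana → Wes → Yul → Sam → Ivy → Zoe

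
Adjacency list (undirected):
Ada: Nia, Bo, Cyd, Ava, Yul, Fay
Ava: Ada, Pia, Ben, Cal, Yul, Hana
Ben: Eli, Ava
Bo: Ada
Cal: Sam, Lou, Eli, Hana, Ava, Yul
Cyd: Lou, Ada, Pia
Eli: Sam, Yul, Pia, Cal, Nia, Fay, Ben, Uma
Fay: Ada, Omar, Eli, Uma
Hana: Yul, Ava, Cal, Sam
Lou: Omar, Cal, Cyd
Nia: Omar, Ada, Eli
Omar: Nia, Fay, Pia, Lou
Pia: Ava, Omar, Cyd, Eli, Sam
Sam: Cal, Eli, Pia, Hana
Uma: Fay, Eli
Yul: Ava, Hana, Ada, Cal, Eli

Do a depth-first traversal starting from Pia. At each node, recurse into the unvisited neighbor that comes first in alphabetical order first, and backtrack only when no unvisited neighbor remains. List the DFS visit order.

Pia, Ava, Ada, Bo, Cyd, Lou, Cal, Eli, Ben, Fay, Omar, Nia, Uma, Sam, Hana, Yul

Visit Pia
Pia → Ava
Ava → Ada
Ada → Bo
Ada → Cyd
Cyd → Lou
Lou → Cal
Cal → Eli
Eli → Ben
Eli → Fay
Fay → Omar
Omar → Nia
Fay → Uma
Eli → Sam
Sam → Hana
Hana → Yul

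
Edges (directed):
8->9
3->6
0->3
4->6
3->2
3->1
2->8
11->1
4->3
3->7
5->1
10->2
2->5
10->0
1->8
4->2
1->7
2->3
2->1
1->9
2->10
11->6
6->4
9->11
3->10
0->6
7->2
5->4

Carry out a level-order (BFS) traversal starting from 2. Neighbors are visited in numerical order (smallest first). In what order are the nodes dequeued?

Visit 2; enqueue 1, 3, 5, 8, 10 → queue [1, 3, 5, 8, 10]
Visit 1; enqueue 7, 9 → queue [3, 5, 8, 10, 7, 9]
Visit 3; enqueue 6 → queue [5, 8, 10, 7, 9, 6]
Visit 5; enqueue 4 → queue [8, 10, 7, 9, 6, 4]
Visit 8 → queue [10, 7, 9, 6, 4]
Visit 10; enqueue 0 → queue [7, 9, 6, 4, 0]
Visit 7 → queue [9, 6, 4, 0]
Visit 9; enqueue 11 → queue [6, 4, 0, 11]
Visit 6 → queue [4, 0, 11]
Visit 4 → queue [0, 11]
Visit 0 → queue [11]
Visit 11 → queue []

2 -> 1 -> 3 -> 5 -> 8 -> 10 -> 7 -> 9 -> 6 -> 4 -> 0 -> 11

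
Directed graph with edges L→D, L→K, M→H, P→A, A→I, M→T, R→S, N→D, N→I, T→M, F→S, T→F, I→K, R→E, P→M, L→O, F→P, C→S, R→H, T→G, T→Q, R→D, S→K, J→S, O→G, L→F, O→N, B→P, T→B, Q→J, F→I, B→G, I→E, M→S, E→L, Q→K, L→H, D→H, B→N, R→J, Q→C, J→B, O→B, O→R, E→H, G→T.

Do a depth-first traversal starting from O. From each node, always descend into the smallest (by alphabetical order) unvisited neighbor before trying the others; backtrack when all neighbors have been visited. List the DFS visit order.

Visit O
O → B
B → G
G → T
T → F
F → I
I → E
E → H
E → L
L → D
L → K
F → P
P → A
P → M
M → S
T → Q
Q → C
Q → J
B → N
O → R

O -> B -> G -> T -> F -> I -> E -> H -> L -> D -> K -> P -> A -> M -> S -> Q -> C -> J -> N -> R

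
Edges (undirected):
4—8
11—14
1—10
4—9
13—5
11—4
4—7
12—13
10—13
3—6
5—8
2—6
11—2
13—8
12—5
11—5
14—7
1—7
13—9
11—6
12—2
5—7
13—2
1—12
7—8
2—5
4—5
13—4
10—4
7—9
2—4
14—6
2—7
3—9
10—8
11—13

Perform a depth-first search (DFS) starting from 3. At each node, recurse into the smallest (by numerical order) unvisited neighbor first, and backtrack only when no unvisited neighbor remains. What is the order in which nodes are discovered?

3, 6, 2, 4, 5, 7, 1, 10, 8, 13, 9, 11, 14, 12

Visit 3
3 → 6
6 → 2
2 → 4
4 → 5
5 → 7
7 → 1
1 → 10
10 → 8
8 → 13
13 → 9
13 → 11
11 → 14
13 → 12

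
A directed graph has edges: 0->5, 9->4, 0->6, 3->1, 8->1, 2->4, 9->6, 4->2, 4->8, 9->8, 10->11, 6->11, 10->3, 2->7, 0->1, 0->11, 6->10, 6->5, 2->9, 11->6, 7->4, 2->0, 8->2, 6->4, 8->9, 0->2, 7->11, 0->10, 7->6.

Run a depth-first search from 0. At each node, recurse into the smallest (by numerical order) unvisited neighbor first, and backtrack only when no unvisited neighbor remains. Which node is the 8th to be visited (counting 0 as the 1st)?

Visit 0
0 → 1
0 → 2
2 → 4
4 → 8
8 → 9
9 → 6
6 → 5
6 → 10
10 → 3
10 → 11
2 → 7

Visit order: 0, 1, 2, 4, 8, 9, 6, 5, 10, 3, 11, 7

5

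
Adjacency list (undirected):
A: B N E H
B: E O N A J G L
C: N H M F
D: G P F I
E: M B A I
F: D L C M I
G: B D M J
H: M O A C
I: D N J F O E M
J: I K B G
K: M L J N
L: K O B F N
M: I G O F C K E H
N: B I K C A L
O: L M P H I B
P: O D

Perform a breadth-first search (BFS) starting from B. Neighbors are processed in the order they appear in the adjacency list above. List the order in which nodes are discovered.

Visit B; enqueue E, O, N, A, J, G, L → queue [E, O, N, A, J, G, L]
Visit E; enqueue M, I → queue [O, N, A, J, G, L, M, I]
Visit O; enqueue P, H → queue [N, A, J, G, L, M, I, P, H]
Visit N; enqueue K, C → queue [A, J, G, L, M, I, P, H, K, C]
Visit A → queue [J, G, L, M, I, P, H, K, C]
Visit J → queue [G, L, M, I, P, H, K, C]
Visit G; enqueue D → queue [L, M, I, P, H, K, C, D]
Visit L; enqueue F → queue [M, I, P, H, K, C, D, F]
Visit M → queue [I, P, H, K, C, D, F]
Visit I → queue [P, H, K, C, D, F]
Visit P → queue [H, K, C, D, F]
Visit H → queue [K, C, D, F]
Visit K → queue [C, D, F]
Visit C → queue [D, F]
Visit D → queue [F]
Visit F → queue []

B, E, O, N, A, J, G, L, M, I, P, H, K, C, D, F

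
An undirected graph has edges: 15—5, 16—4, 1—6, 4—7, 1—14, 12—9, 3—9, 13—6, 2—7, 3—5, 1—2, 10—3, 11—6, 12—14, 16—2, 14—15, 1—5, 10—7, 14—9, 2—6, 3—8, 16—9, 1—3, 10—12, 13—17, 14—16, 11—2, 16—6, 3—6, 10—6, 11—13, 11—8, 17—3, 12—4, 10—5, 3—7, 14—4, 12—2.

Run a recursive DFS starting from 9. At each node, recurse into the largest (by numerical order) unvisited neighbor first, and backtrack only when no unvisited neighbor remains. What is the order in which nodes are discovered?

9, 16, 14, 15, 5, 10, 12, 4, 7, 3, 17, 13, 11, 8, 6, 2, 1

Visit 9
9 → 16
16 → 14
14 → 15
15 → 5
5 → 10
10 → 12
12 → 4
4 → 7
7 → 3
3 → 17
17 → 13
13 → 11
11 → 8
11 → 6
6 → 2
2 → 1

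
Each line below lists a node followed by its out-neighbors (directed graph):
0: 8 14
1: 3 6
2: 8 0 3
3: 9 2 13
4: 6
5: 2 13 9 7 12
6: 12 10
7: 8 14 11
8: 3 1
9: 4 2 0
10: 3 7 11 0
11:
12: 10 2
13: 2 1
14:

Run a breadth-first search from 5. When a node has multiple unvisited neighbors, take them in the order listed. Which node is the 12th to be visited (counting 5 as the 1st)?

14

Visit 5; enqueue 2, 13, 9, 7, 12 → queue [2, 13, 9, 7, 12]
Visit 2; enqueue 8, 0, 3 → queue [13, 9, 7, 12, 8, 0, 3]
Visit 13; enqueue 1 → queue [9, 7, 12, 8, 0, 3, 1]
Visit 9; enqueue 4 → queue [7, 12, 8, 0, 3, 1, 4]
Visit 7; enqueue 14, 11 → queue [12, 8, 0, 3, 1, 4, 14, 11]
Visit 12; enqueue 10 → queue [8, 0, 3, 1, 4, 14, 11, 10]
Visit 8 → queue [0, 3, 1, 4, 14, 11, 10]
Visit 0 → queue [3, 1, 4, 14, 11, 10]
Visit 3 → queue [1, 4, 14, 11, 10]
Visit 1; enqueue 6 → queue [4, 14, 11, 10, 6]
Visit 4 → queue [14, 11, 10, 6]
Visit 14 → queue [11, 10, 6]
Visit 11 → queue [10, 6]
Visit 10 → queue [6]
Visit 6 → queue []

Visit order: 5, 2, 13, 9, 7, 12, 8, 0, 3, 1, 4, 14, 11, 10, 6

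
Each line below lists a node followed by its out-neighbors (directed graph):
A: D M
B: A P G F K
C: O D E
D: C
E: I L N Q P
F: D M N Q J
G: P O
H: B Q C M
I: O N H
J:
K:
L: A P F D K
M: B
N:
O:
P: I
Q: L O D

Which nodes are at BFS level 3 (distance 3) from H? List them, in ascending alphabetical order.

I, J, N

Level 0: H
Level 1: B, C, M, Q
Level 2: A, D, E, F, G, K, L, O, P
Level 3: I, J, N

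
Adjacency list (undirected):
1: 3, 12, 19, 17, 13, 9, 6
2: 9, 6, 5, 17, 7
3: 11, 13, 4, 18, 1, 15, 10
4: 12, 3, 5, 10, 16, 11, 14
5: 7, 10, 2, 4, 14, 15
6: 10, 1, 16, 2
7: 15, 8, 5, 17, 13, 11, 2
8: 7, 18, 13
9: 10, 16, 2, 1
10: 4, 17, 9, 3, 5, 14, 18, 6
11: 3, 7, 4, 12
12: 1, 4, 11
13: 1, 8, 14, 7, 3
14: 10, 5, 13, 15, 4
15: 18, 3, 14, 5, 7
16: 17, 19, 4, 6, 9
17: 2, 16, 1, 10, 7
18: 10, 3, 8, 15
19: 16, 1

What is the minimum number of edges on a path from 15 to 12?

Level 0: 15
Level 1: 3, 5, 7, 14, 18
Level 2: 1, 2, 4, 8, 10, 11, 13, 17
Level 3: 6, 9, 12, 16, 19
12 first appears at level 3.

3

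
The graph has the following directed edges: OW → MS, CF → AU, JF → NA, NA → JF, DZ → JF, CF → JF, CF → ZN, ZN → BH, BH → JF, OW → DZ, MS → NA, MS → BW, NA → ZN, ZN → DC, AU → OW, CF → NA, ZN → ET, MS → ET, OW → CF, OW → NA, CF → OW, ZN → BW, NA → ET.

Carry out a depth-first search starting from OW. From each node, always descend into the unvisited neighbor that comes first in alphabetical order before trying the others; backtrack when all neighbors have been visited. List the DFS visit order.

OW, CF, AU, JF, NA, ET, ZN, BH, BW, DC, DZ, MS

Visit OW
OW → CF
CF → AU
CF → JF
JF → NA
NA → ET
NA → ZN
ZN → BH
ZN → BW
ZN → DC
OW → DZ
OW → MS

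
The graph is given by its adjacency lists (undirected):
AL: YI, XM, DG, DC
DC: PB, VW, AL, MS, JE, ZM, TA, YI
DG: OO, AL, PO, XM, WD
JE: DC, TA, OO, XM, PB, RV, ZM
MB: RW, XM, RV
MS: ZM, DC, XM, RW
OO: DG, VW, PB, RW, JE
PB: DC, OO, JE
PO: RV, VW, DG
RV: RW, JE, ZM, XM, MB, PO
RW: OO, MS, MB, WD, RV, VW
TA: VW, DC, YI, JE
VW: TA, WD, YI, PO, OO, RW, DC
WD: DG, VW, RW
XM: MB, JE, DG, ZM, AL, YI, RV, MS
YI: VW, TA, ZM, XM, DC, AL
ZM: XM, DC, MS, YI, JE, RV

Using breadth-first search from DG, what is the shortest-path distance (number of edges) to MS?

2

Level 0: DG
Level 1: AL, OO, PO, WD, XM
Level 2: DC, JE, MB, MS, PB, RV, RW, VW, YI, ZM
Level 3: TA
MS first appears at level 2.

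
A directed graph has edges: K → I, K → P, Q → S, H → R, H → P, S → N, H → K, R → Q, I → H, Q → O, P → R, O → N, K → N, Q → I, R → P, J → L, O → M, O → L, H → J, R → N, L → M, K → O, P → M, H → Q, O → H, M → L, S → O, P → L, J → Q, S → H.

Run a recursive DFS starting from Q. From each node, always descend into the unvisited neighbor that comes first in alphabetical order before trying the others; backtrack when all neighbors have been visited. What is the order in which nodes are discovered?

Visit Q
Q → I
I → H
H → J
J → L
L → M
H → K
K → N
K → O
K → P
P → R
Q → S

Q → I → H → J → L → M → K → N → O → P → R → S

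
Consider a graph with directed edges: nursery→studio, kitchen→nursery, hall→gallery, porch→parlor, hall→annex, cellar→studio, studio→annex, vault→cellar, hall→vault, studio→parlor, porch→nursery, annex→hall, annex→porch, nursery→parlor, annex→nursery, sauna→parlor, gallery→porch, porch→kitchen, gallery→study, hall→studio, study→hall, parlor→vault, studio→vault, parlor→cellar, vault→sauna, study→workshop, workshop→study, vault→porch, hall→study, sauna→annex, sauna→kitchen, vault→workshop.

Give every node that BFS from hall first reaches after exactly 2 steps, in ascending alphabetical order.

Level 0: hall
Level 1: annex, gallery, studio, study, vault
Level 2: cellar, nursery, parlor, porch, sauna, workshop
Level 3: kitchen

cellar, nursery, parlor, porch, sauna, workshop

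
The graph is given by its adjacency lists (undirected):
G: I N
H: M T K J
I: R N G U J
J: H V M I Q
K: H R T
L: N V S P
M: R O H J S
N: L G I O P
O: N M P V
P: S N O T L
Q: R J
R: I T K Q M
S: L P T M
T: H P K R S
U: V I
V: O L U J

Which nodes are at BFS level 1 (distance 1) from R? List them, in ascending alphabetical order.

I, K, M, Q, T

Level 0: R
Level 1: I, K, M, Q, T
Level 2: G, H, J, N, O, P, S, U
Level 3: L, V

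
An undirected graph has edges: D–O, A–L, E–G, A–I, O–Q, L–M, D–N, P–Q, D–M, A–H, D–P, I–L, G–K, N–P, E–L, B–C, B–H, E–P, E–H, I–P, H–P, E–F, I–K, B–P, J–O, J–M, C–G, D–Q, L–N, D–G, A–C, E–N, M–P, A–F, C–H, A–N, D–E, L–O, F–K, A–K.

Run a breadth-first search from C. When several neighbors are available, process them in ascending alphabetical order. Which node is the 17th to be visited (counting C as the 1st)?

J

Visit C; enqueue A, B, G, H → queue [A, B, G, H]
Visit A; enqueue F, I, K, L, N → queue [B, G, H, F, I, K, L, N]
Visit B; enqueue P → queue [G, H, F, I, K, L, N, P]
Visit G; enqueue D, E → queue [H, F, I, K, L, N, P, D, E]
Visit H → queue [F, I, K, L, N, P, D, E]
Visit F → queue [I, K, L, N, P, D, E]
Visit I → queue [K, L, N, P, D, E]
Visit K → queue [L, N, P, D, E]
Visit L; enqueue M, O → queue [N, P, D, E, M, O]
Visit N → queue [P, D, E, M, O]
Visit P; enqueue Q → queue [D, E, M, O, Q]
Visit D → queue [E, M, O, Q]
Visit E → queue [M, O, Q]
Visit M; enqueue J → queue [O, Q, J]
Visit O → queue [Q, J]
Visit Q → queue [J]
Visit J → queue []

Visit order: C, A, B, G, H, F, I, K, L, N, P, D, E, M, O, Q, J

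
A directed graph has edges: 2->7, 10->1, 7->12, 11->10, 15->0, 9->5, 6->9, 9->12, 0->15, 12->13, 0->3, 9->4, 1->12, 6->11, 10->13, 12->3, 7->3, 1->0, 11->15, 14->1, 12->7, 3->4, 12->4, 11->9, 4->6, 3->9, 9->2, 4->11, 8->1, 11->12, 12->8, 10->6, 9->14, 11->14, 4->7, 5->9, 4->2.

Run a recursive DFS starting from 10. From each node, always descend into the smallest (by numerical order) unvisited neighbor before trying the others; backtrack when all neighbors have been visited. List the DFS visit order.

Visit 10
10 → 1
1 → 0
0 → 3
3 → 4
4 → 2
2 → 7
7 → 12
12 → 8
12 → 13
4 → 6
6 → 9
9 → 5
9 → 14
6 → 11
11 → 15

10 → 1 → 0 → 3 → 4 → 2 → 7 → 12 → 8 → 13 → 6 → 9 → 5 → 14 → 11 → 15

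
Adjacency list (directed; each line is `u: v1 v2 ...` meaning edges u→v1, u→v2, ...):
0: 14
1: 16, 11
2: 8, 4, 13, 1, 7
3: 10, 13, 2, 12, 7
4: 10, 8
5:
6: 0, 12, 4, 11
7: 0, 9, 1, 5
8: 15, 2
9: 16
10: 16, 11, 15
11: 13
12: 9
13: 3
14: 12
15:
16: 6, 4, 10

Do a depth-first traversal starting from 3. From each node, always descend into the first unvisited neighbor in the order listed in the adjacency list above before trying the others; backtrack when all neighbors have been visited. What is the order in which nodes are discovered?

3, 10, 16, 6, 0, 14, 12, 9, 4, 8, 15, 2, 13, 1, 11, 7, 5

Visit 3
3 → 10
10 → 16
16 → 6
6 → 0
0 → 14
14 → 12
12 → 9
6 → 4
4 → 8
8 → 15
8 → 2
2 → 13
2 → 1
1 → 11
2 → 7
7 → 5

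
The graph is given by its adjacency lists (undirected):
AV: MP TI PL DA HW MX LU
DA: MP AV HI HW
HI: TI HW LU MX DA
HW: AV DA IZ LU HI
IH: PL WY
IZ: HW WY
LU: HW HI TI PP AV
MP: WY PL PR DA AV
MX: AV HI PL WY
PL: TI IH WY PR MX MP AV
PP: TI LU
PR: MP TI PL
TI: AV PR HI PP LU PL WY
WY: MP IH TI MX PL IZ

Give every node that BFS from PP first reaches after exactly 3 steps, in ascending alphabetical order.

DA, IH, IZ, MP, MX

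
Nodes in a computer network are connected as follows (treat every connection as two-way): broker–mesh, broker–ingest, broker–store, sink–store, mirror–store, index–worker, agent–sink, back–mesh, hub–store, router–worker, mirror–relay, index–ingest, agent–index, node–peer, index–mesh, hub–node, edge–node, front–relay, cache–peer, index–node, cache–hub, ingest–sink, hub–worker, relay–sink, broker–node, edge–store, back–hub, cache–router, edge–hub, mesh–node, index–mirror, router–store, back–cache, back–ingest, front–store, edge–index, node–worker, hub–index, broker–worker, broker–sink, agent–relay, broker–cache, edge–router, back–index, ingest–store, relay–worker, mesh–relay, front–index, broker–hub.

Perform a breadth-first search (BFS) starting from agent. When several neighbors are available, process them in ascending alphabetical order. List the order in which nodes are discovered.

agent -> index -> relay -> sink -> back -> edge -> front -> hub -> ingest -> mesh -> mirror -> node -> worker -> broker -> store -> cache -> router -> peer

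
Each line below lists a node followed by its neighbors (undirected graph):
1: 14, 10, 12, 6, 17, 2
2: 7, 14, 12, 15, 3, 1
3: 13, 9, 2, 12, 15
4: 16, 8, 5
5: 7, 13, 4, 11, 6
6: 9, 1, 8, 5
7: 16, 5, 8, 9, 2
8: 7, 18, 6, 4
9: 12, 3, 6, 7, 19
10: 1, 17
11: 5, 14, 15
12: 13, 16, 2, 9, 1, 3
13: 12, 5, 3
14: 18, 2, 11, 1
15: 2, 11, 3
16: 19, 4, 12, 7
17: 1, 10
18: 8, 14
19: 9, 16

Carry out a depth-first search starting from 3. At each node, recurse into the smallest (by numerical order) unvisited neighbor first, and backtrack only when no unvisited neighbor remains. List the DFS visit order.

Visit 3
3 → 2
2 → 1
1 → 6
6 → 5
5 → 4
4 → 8
8 → 7
7 → 9
9 → 12
12 → 13
12 → 16
16 → 19
8 → 18
18 → 14
14 → 11
11 → 15
1 → 10
10 → 17

3, 2, 1, 6, 5, 4, 8, 7, 9, 12, 13, 16, 19, 18, 14, 11, 15, 10, 17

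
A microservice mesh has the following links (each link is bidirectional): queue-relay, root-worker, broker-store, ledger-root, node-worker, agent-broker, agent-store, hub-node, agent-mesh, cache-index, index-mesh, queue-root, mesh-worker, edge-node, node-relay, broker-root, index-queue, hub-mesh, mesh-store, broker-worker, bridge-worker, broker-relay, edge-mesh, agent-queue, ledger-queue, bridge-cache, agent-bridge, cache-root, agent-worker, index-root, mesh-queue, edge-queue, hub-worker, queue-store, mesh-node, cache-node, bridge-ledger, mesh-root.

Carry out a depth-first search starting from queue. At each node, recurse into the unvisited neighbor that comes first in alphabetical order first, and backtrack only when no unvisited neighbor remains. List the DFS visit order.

queue agent bridge cache index mesh edge node hub worker broker relay root ledger store

Visit queue
queue → agent
agent → bridge
bridge → cache
cache → index
index → mesh
mesh → edge
edge → node
node → hub
hub → worker
worker → broker
broker → relay
broker → root
root → ledger
broker → store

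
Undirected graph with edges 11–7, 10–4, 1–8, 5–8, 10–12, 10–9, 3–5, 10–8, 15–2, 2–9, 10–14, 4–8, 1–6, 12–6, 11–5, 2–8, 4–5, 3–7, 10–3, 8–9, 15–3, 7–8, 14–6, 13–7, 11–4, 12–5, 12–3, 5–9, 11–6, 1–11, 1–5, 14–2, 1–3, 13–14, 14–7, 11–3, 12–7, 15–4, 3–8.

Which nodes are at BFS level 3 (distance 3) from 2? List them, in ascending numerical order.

11, 12

Level 0: 2
Level 1: 8, 9, 14, 15
Level 2: 1, 3, 4, 5, 6, 7, 10, 13
Level 3: 11, 12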